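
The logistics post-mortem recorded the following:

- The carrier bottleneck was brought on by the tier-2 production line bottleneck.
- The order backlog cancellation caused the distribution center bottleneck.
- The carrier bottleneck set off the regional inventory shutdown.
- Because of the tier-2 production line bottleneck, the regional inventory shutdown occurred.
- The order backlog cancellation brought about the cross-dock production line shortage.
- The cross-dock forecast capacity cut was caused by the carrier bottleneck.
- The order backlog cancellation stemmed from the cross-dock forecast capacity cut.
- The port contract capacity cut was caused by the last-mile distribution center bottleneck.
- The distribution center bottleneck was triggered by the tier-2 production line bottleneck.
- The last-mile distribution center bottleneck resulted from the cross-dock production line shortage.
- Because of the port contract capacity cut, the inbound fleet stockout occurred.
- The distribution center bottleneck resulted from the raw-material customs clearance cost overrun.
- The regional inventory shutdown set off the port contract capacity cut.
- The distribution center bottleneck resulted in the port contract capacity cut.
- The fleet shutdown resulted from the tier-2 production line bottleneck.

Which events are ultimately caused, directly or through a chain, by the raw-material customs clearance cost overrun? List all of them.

Direct effects: the distribution center bottleneck.
2 steps out: the port contract capacity cut.
3 steps out: the inbound fleet stockout.
Not reachable from it: the tier-2 production line bottleneck, the fleet shutdown, the carrier bottleneck, the cross-dock forecast capacity cut, the order backlog cancellation, the cross-dock production line shortage, the regional inventory shutdown, the last-mile distribution center bottleneck.

the distribution center bottleneck, the inbound fleet stockout, the port contract capacity cut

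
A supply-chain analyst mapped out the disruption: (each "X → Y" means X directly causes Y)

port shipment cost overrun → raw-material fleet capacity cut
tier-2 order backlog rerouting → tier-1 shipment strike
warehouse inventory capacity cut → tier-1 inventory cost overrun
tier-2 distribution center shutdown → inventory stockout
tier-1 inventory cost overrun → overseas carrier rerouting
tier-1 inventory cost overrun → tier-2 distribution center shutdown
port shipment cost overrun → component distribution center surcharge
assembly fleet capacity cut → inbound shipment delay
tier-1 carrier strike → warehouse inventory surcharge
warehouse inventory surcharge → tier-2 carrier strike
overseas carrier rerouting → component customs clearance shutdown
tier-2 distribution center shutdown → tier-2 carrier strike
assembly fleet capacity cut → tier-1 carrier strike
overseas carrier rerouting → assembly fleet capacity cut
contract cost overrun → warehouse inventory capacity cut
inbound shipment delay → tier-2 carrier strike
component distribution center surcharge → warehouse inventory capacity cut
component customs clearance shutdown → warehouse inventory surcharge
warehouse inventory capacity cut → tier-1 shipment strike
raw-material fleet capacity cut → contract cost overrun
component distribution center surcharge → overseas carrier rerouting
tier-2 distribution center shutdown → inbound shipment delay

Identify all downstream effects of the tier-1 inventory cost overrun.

Direct effects: the overseas carrier rerouting, the tier-2 distribution center shutdown.
2 steps out: the assembly fleet capacity cut, the component customs clearance shutdown, the inventory stockout, the inbound shipment delay, the tier-2 carrier strike.
3 steps out: the tier-1 carrier strike, the warehouse inventory surcharge.
Not reachable from it: the port shipment cost overrun, the raw-material fleet capacity cut, the contract cost overrun, the component distribution center surcharge, the warehouse inventory capacity cut, the tier-1 shipment strike, the tier-2 order backlog rerouting.

the assembly fleet capacity cut, the component customs clearance shutdown, the inbound shipment delay, the inventory stockout, the overseas carrier rerouting, the tier-1 carrier strike, the tier-2 carrier strike, the tier-2 distribution center shutdown, the warehouse inventory surcharge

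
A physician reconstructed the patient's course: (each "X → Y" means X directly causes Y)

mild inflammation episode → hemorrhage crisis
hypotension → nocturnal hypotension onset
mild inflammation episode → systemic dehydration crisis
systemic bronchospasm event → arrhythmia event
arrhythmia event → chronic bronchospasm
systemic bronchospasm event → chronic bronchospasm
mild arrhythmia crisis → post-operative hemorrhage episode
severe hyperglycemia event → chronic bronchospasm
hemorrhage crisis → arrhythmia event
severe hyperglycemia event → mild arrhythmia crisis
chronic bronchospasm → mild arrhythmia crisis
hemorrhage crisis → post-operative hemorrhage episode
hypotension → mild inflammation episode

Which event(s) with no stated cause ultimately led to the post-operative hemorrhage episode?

Tracing upstream from the post-operative hemorrhage episode: the post-operative hemorrhage episode ← the hemorrhage crisis ← the mild inflammation episode ← the hypotension.
A separate upstream branch: the post-operative hemorrhage episode ← the mild arrhythmia crisis ← the severe hyperglycemia event.
A separate upstream branch: the post-operative hemorrhage episode ← the mild arrhythmia crisis ← the chronic bronchospasm ← the systemic bronchospasm event.
Each of those chain origins has no stated cause.

the hypotension, the severe hyperglycemia event, the systemic bronchospasm event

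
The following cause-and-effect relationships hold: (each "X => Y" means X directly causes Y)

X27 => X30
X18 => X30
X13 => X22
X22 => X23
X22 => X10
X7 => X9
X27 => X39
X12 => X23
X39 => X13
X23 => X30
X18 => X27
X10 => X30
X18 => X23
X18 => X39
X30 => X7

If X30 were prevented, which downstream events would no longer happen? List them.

Downstream of X30: X7, X9.

X7, X9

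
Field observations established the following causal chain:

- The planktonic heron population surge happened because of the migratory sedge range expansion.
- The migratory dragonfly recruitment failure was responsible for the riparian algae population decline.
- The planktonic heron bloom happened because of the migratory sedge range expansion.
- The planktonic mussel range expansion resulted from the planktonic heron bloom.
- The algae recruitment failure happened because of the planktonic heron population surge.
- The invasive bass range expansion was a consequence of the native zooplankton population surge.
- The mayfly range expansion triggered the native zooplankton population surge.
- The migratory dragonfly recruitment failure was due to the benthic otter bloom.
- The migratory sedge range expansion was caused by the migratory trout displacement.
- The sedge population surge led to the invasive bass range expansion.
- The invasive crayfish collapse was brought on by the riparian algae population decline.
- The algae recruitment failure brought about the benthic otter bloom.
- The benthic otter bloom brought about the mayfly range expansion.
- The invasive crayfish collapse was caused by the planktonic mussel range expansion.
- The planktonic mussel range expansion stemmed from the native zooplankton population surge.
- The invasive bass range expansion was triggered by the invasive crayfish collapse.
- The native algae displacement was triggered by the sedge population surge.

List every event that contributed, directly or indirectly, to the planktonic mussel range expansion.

the algae recruitment failure, the benthic otter bloom, the mayfly range expansion, the migratory sedge range expansion, the migratory trout displacement, the native zooplankton population surge, the planktonic heron bloom, the planktonic heron population surge

Immediate causes of the planktonic mussel range expansion: the planktonic heron bloom, the native zooplankton population surge.
Further upstream: the migratory trout displacement, the migratory sedge range expansion, the planktonic heron population surge, the algae recruitment failure, the benthic otter bloom, the mayfly range expansion.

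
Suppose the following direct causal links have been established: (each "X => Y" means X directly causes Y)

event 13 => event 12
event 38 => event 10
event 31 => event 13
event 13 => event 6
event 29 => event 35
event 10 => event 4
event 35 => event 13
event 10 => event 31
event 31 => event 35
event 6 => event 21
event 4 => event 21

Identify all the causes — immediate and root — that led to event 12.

Immediate cause of event 12: event 13.
Further upstream: event 38, event 10, event 31, event 35, event 29.

event 10, event 13, event 29, event 31, event 35, event 38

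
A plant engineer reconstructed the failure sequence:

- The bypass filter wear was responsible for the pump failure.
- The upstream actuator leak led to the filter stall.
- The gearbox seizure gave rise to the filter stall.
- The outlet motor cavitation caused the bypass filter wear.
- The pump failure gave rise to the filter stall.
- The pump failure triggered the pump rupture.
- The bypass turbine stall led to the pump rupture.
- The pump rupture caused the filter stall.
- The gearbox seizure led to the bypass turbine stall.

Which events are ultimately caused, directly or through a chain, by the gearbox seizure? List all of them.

the bypass turbine stall, the filter stall, the pump rupture

Direct effects: the bypass turbine stall, the filter stall.
2 steps out: the pump rupture.
Not reachable from it: the outlet motor cavitation, the bypass filter wear, the pump failure, the upstream actuator leak.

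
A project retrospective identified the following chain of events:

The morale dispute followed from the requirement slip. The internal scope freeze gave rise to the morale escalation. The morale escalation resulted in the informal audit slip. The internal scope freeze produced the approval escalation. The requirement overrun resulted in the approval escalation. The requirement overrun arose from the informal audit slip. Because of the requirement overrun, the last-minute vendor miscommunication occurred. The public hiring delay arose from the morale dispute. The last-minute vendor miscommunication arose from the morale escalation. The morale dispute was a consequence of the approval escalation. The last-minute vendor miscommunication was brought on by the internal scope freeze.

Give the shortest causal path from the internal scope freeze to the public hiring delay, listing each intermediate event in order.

the internal scope freeze → the approval escalation → the morale dispute → the public hiring delay

the internal scope freeze → the approval escalation
the approval escalation → the morale dispute
the morale dispute → the public hiring delay
Length: 3 steps.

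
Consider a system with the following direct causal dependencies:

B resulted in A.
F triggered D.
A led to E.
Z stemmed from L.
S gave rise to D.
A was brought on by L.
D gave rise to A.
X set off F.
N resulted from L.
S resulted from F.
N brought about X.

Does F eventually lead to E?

There is a causal chain: F → D → A → E.

Yes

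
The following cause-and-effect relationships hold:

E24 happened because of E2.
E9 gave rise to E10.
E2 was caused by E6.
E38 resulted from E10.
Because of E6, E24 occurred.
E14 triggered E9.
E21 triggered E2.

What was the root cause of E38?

Tracing upstream from E38: E38 ← E10 ← E9 ← E14.
E14 has no stated cause, so it is the root.

E14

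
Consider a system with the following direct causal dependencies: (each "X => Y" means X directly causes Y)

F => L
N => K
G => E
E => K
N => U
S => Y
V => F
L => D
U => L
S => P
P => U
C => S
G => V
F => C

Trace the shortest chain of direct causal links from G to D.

G → V
V → F
F → L
L → D
Length: 4 steps.

G → V → F → L → D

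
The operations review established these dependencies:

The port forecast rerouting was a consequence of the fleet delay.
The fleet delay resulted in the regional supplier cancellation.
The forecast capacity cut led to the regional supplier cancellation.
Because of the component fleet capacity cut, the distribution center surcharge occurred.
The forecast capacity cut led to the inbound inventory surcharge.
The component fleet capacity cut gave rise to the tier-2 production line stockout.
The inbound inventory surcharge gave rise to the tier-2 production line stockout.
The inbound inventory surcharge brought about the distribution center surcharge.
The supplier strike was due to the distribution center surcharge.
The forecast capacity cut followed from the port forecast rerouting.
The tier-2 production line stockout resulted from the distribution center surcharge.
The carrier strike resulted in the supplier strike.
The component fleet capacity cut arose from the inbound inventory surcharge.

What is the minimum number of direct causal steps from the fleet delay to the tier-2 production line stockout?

4

Shortest chain: the fleet delay → the port forecast rerouting → the forecast capacity cut → the inbound inventory surcharge → the tier-2 production line stockout.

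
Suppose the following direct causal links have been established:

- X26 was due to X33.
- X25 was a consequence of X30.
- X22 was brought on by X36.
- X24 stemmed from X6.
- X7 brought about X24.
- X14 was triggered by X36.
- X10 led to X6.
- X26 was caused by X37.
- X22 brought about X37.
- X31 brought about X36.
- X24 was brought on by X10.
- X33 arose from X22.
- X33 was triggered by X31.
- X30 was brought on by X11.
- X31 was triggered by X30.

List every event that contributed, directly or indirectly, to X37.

X11, X22, X30, X31, X36

Immediate cause of X37: X22.
Further upstream: X11, X30, X31, X36.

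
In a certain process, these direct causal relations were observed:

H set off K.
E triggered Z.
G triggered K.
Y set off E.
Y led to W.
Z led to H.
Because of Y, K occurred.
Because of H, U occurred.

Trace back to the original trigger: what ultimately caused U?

Y

Tracing upstream from U: U ← H ← Z ← E ← Y.
Y has no stated cause, so it is the root.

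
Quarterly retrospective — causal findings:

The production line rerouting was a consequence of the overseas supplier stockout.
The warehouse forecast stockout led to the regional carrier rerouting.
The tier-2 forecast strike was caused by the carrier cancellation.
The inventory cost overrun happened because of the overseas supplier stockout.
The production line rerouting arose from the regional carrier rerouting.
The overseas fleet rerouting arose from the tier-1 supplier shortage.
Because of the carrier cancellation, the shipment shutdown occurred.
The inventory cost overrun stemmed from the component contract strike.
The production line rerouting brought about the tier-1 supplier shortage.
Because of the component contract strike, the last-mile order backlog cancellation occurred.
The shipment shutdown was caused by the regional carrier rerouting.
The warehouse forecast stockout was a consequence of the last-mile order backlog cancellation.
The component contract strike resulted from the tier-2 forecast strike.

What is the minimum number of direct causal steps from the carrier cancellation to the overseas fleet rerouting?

8

Shortest chain: the carrier cancellation → the tier-2 forecast strike → the component contract strike → the last-mile order backlog cancellation → the warehouse forecast stockout → the regional carrier rerouting → the production line rerouting → the tier-1 supplier shortage → the overseas fleet rerouting.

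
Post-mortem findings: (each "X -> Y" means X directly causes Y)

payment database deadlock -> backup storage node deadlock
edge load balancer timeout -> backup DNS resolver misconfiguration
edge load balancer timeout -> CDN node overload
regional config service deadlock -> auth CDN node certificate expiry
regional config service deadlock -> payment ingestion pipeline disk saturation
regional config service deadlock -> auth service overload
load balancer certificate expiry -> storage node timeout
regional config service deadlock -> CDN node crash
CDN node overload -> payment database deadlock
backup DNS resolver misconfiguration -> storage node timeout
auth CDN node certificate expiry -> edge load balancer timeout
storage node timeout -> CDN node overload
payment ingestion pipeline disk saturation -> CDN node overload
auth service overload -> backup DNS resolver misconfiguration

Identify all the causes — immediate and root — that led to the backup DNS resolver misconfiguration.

the auth CDN node certificate expiry, the auth service overload, the edge load balancer timeout, the regional config service deadlock

Immediate causes of the backup DNS resolver misconfiguration: the auth service overload, the edge load balancer timeout.
Further upstream: the regional config service deadlock, the auth CDN node certificate expiry.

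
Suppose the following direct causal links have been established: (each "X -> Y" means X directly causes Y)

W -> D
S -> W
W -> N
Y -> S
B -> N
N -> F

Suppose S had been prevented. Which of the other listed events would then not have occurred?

Downstream of S: W, N, D, F.
Of those, still caused via another path: N, F.
The remainder have no surviving cause.

D, W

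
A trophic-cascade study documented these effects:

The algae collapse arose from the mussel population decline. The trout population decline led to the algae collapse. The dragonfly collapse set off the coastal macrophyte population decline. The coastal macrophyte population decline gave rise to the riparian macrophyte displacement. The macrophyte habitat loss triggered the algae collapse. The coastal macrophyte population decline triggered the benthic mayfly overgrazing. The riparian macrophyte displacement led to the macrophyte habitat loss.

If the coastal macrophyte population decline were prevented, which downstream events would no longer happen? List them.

the benthic mayfly overgrazing, the macrophyte habitat loss, the riparian macrophyte displacement

Downstream of the coastal macrophyte population decline: the benthic mayfly overgrazing, the riparian macrophyte displacement, the macrophyte habitat loss, the algae collapse.
Of those, still caused via another path: the algae collapse.
The remainder have no surviving cause.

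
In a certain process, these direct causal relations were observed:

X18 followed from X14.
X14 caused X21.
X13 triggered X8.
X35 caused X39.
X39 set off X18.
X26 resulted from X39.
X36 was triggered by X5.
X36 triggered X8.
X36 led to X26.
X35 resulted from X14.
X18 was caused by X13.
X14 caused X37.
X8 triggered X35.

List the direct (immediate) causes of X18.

X13, X14, X39

Upstream contributors include X5, X36, X8, X35, but only X13, X14, X39 feed directly into X18.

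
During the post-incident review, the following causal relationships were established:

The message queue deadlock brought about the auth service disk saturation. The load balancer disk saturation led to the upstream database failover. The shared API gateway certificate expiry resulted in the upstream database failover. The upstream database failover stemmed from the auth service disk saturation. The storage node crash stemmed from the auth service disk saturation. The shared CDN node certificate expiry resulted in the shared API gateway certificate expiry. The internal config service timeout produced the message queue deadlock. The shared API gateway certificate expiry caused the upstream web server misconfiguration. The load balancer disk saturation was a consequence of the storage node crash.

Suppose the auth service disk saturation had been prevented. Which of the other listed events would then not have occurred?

Downstream of the auth service disk saturation: the storage node crash, the load balancer disk saturation, the upstream database failover.
Of those, still caused via another path: the upstream database failover.
The remainder have no surviving cause.

the load balancer disk saturation, the storage node crash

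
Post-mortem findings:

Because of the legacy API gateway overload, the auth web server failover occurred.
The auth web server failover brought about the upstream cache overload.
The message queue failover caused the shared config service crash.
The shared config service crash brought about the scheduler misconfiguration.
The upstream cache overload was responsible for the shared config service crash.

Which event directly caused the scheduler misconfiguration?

Upstream contributors include the legacy API gateway overload, the auth web server failover, the upstream cache overload, the message queue failover, but only the shared config service crash feeds directly into the scheduler misconfiguration.

the shared config service crash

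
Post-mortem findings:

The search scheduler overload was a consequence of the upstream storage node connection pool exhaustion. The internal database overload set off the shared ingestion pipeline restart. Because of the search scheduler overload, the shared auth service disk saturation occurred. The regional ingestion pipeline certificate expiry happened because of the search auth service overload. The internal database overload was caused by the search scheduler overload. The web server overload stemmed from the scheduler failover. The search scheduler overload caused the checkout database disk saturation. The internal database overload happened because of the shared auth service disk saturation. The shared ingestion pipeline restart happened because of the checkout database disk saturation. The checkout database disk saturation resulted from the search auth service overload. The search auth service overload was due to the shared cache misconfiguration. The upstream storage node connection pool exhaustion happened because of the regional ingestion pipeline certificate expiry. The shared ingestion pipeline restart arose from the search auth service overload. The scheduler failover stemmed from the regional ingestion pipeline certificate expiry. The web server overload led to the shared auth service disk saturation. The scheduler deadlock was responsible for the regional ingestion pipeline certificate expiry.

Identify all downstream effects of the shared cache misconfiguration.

the checkout database disk saturation, the internal database overload, the regional ingestion pipeline certificate expiry, the scheduler failover, the search auth service overload, the search scheduler overload, the shared auth service disk saturation, the shared ingestion pipeline restart, the upstream storage node connection pool exhaustion, the web server overload

Direct effects: the search auth service overload.
2 steps out: the regional ingestion pipeline certificate expiry, the checkout database disk saturation, the shared ingestion pipeline restart.
3 steps out: the scheduler failover, the upstream storage node connection pool exhaustion.
4 steps out: the web server overload, the search scheduler overload.
5 steps out: the shared auth service disk saturation, the internal database overload.
Not reachable from it: the scheduler deadlock.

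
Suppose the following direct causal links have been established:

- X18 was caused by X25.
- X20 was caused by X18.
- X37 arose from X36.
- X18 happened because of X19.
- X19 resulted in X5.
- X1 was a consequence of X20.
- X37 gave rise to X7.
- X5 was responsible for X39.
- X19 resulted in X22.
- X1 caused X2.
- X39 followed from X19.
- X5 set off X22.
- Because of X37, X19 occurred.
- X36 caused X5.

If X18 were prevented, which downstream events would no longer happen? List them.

Downstream of X18: X20, X1, X2.

X1, X2, X20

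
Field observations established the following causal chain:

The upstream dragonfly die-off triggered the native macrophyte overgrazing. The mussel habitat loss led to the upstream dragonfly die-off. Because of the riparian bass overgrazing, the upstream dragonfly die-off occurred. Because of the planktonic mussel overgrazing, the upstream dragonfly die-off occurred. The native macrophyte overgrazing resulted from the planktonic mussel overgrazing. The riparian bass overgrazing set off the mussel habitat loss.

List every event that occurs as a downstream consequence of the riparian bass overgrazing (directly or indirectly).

Direct effects: the mussel habitat loss, the upstream dragonfly die-off.
2 steps out: the native macrophyte overgrazing.
Not reachable from it: the planktonic mussel overgrazing.

the mussel habitat loss, the native macrophyte overgrazing, the upstream dragonfly die-off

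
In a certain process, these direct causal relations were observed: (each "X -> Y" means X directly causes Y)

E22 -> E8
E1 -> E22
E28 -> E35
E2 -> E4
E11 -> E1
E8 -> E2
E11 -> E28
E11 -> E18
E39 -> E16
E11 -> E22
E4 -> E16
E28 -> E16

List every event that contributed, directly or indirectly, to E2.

E1, E11, E22, E8

Immediate cause of E2: E8.
Further upstream: E11, E1, E22.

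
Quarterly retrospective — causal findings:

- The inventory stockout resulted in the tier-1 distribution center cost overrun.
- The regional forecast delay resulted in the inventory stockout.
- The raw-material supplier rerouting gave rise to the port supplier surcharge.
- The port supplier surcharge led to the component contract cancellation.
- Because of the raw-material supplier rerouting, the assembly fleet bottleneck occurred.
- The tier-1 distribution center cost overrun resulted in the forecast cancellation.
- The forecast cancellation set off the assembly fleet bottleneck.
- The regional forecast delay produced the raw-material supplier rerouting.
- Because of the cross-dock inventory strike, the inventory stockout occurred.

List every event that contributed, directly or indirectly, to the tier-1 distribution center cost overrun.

the cross-dock inventory strike, the inventory stockout, the regional forecast delay

Immediate cause of the tier-1 distribution center cost overrun: the inventory stockout.
Further upstream: the regional forecast delay, the cross-dock inventory strike.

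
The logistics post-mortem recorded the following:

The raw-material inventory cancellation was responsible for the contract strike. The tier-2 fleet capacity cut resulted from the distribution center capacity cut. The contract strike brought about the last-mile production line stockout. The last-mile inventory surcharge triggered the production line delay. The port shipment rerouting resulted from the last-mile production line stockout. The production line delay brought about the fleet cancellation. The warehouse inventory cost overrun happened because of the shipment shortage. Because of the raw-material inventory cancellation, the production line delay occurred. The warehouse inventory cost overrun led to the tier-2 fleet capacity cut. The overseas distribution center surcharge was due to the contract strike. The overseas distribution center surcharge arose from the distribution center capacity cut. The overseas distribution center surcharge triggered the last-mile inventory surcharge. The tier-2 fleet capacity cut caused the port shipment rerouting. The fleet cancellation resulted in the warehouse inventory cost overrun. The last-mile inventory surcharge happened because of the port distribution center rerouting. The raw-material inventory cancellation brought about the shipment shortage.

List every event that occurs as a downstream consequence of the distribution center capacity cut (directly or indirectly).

Direct effects: the overseas distribution center surcharge, the tier-2 fleet capacity cut.
2 steps out: the last-mile inventory surcharge, the port shipment rerouting.
3 steps out: the production line delay.
4 steps out: the fleet cancellation.
5 steps out: the warehouse inventory cost overrun.
Not reachable from it: the raw-material inventory cancellation, the shipment shortage, the port distribution center rerouting, the contract strike, the last-mile production line stockout.

the fleet cancellation, the last-mile inventory surcharge, the overseas distribution center surcharge, the port shipment rerouting, the production line delay, the tier-2 fleet capacity cut, the warehouse inventory cost overrun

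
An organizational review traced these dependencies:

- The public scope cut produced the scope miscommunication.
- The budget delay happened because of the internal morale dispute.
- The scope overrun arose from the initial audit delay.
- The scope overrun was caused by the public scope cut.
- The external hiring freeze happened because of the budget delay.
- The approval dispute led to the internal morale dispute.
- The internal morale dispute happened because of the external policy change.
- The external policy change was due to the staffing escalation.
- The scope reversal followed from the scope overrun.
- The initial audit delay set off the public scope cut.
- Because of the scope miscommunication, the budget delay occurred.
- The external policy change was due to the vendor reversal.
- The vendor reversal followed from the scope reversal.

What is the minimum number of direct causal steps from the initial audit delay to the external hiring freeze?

4

Shortest chain: the initial audit delay → the public scope cut → the scope miscommunication → the budget delay → the external hiring freeze.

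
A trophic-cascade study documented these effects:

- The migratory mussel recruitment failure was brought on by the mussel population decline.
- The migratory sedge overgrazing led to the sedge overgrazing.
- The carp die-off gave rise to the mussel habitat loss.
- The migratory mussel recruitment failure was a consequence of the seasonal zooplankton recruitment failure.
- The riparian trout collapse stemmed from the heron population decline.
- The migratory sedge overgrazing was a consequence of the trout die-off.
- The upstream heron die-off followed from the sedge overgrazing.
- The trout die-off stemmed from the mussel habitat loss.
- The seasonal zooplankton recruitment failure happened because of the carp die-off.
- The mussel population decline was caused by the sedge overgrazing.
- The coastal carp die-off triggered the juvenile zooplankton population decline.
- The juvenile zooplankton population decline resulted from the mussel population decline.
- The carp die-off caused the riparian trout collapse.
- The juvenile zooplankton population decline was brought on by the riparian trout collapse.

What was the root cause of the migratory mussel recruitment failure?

Tracing upstream from the migratory mussel recruitment failure: the migratory mussel recruitment failure ← the seasonal zooplankton recruitment failure ← the carp die-off.
The carp die-off has no stated cause, so it is the root.

the carp die-off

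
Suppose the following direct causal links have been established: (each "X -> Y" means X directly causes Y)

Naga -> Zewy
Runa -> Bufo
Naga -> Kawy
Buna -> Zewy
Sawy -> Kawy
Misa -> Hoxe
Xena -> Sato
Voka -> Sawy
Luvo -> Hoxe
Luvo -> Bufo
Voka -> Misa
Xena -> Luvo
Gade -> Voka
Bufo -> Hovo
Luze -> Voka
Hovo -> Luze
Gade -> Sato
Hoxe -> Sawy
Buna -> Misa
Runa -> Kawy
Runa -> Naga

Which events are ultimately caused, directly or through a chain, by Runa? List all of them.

Direct effects: Naga, Bufo, Kawy.
2 steps out: Zewy, Hovo.
3 steps out: Luze.
4 steps out: Voka.
5 steps out: Misa, Sawy.
6 steps out: Hoxe.
Not reachable from it: Xena, Gade, Sato, Buna, Luvo.

Bufo, Hovo, Hoxe, Kawy, Luze, Misa, Naga, Sawy, Voka, Zewy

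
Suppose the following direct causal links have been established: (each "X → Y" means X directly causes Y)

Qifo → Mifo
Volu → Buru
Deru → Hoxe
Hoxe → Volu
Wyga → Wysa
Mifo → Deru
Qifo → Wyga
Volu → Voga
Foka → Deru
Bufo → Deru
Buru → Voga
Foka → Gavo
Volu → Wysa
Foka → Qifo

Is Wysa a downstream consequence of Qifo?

Yes

There is a causal chain: Qifo → Wyga → Wysa.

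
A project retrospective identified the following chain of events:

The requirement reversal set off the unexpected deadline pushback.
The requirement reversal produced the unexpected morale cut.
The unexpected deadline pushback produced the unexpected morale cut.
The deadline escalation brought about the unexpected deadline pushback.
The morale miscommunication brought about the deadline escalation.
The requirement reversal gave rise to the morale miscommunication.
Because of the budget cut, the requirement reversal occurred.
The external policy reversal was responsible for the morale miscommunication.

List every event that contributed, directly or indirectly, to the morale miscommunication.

the budget cut, the external policy reversal, the requirement reversal

Immediate causes of the morale miscommunication: the requirement reversal, the external policy reversal.
Further upstream: the budget cut.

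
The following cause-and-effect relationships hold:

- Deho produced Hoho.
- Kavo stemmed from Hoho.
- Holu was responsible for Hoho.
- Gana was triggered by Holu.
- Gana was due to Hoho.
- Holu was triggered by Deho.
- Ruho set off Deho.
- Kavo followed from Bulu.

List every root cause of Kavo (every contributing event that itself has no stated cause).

Bulu, Ruho

Tracing upstream from Kavo: Kavo ← Hoho ← Deho ← Ruho.
A separate upstream branch: Kavo ← Bulu.
Each of those chain origins has no stated cause.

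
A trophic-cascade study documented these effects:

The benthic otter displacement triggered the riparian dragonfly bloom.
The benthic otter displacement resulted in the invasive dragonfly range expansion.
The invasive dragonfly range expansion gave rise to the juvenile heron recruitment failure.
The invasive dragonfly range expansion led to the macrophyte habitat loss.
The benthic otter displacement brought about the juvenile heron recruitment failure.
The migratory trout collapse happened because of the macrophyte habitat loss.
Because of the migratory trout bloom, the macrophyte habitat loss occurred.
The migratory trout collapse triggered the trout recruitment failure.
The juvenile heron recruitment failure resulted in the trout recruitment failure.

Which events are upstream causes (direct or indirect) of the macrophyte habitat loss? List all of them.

Immediate causes of the macrophyte habitat loss: the invasive dragonfly range expansion, the migratory trout bloom.
Further upstream: the benthic otter displacement.

the benthic otter displacement, the invasive dragonfly range expansion, the migratory trout bloom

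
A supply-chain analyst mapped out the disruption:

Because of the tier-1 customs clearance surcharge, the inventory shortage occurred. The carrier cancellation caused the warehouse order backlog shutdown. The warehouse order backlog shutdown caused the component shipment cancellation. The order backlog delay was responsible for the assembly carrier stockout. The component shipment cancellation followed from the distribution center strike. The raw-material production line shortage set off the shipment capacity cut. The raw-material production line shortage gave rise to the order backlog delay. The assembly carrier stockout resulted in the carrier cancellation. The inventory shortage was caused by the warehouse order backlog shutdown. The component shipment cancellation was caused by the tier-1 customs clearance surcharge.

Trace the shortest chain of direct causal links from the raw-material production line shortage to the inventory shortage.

the raw-material production line shortage → the order backlog delay → the assembly carrier stockout → the carrier cancellation → the warehouse order backlog shutdown → the inventory shortage

the raw-material production line shortage → the order backlog delay
the order backlog delay → the assembly carrier stockout
the assembly carrier stockout → the carrier cancellation
the carrier cancellation → the warehouse order backlog shutdown
the warehouse order backlog shutdown → the inventory shortage
Length: 5 steps.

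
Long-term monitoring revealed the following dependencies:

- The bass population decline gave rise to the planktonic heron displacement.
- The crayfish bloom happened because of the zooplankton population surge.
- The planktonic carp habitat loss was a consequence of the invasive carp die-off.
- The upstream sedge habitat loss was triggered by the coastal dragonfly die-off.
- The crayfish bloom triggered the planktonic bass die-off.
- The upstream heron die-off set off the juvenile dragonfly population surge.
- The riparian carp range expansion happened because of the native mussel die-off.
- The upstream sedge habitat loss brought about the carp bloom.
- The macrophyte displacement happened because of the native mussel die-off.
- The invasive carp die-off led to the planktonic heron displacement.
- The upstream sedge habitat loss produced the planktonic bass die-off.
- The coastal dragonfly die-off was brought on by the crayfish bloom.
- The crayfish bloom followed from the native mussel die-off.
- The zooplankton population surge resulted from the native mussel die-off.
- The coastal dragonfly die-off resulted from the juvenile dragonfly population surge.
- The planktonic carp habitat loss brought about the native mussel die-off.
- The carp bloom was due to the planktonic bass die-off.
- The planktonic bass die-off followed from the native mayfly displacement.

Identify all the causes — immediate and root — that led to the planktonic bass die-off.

Immediate causes of the planktonic bass die-off: the native mayfly displacement, the crayfish bloom, the upstream sedge habitat loss.
Further upstream: the invasive carp die-off, the planktonic carp habitat loss, the native mussel die-off, the zooplankton population surge, the upstream heron die-off, the juvenile dragonfly population surge, the coastal dragonfly die-off.

the coastal dragonfly die-off, the crayfish bloom, the invasive carp die-off, the juvenile dragonfly population surge, the native mayfly displacement, the native mussel die-off, the planktonic carp habitat loss, the upstream heron die-off, the upstream sedge habitat loss, the zooplankton population surge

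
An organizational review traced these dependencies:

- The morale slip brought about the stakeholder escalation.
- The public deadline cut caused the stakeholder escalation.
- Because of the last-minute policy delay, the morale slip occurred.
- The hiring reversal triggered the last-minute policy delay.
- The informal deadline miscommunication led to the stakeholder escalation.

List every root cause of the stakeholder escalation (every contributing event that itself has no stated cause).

the hiring reversal, the informal deadline miscommunication, the public deadline cut

Tracing upstream from the stakeholder escalation: the stakeholder escalation ← the morale slip ← the last-minute policy delay ← the hiring reversal.
A separate upstream branch: the stakeholder escalation ← the public deadline cut.
A separate upstream branch: the stakeholder escalation ← the informal deadline miscommunication.
Each of those chain origins has no stated cause.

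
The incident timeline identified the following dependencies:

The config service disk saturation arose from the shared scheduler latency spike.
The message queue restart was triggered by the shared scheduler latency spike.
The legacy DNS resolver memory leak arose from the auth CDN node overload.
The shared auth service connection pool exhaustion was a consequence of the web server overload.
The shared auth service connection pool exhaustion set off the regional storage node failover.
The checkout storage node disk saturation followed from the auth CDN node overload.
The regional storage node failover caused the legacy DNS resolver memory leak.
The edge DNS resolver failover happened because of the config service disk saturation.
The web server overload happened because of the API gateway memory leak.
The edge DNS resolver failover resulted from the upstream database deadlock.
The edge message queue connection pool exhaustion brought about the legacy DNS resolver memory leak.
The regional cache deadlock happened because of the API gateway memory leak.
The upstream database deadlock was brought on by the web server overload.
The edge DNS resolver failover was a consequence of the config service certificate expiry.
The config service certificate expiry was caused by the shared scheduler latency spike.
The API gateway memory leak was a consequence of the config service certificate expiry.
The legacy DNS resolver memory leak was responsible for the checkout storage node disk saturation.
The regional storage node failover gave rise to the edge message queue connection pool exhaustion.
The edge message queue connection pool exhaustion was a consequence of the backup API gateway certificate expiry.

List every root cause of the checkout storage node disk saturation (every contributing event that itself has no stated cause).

the auth CDN node overload, the backup API gateway certificate expiry, the shared scheduler latency spike

Tracing upstream from the checkout storage node disk saturation: the checkout storage node disk saturation ← the legacy DNS resolver memory leak ← the regional storage node failover ← the shared auth service connection pool exhaustion ← the web server overload ← the API gateway memory leak ← the config service certificate expiry ← the shared scheduler latency spike.
A separate upstream branch: the checkout storage node disk saturation ← the legacy DNS resolver memory leak ← the edge message queue connection pool exhaustion ← the backup API gateway certificate expiry.
A separate upstream branch: the checkout storage node disk saturation ← the auth CDN node overload.
Each of those chain origins has no stated cause.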